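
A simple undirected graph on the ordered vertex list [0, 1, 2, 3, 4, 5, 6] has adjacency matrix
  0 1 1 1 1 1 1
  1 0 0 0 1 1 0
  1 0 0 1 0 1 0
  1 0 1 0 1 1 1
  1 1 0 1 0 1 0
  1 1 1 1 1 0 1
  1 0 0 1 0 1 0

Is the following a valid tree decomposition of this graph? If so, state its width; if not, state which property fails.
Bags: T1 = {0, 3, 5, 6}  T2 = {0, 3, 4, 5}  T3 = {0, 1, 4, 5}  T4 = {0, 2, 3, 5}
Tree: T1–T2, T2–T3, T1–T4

Yes; width 3.

Every vertex of G appears in some bag (union = {0, 1, 2, 3, 4, 5, 6}); every edge is covered by a bag; and for each vertex v the set of bags containing v is connected in the bag tree. The decomposition is therefore valid. The largest bag has 4 vertices, so the width is 3.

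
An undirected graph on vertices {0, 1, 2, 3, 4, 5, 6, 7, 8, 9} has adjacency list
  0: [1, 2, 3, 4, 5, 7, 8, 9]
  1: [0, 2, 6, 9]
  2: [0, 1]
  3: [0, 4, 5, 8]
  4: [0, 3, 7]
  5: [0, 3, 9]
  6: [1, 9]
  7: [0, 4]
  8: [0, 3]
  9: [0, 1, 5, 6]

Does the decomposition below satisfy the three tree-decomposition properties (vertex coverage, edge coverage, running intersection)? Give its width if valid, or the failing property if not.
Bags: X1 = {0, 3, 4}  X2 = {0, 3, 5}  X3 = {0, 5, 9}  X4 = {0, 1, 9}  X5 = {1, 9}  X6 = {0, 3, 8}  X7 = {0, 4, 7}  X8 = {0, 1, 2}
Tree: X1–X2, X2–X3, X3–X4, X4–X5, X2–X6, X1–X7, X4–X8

A tree decomposition must satisfy three properties: every vertex lies in some bag; for every edge, both endpoints lie together in some bag; and for every vertex, the bags containing it form a connected subtree. Here vertex 6 appears in no bag, so the decomposition is invalid.

No — vertex 6 appears in no bag.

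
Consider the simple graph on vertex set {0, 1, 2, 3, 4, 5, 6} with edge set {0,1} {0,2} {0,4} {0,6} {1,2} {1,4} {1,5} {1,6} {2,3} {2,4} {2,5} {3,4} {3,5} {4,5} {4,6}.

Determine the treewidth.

3

A width-3 tree decomposition is:
Bags: B1 = {0, 1, 2, 4}  B2 = {1, 2, 4, 5}  B3 = {2, 3, 4, 5}  B4 = {0, 1, 4, 6}
Tree: B1–B2, B2–B3, B1–B4
The largest bag has 4 vertices, giving width 3; this decomposition certifies tw(G) ≤ 3. On the other hand G contains the 4-clique {0, 1, 2, 4}. A clique must lie in a single bag of any decomposition, so no decomposition can have width below 3. The upper and lower bounds meet at 3, so that is the treewidth.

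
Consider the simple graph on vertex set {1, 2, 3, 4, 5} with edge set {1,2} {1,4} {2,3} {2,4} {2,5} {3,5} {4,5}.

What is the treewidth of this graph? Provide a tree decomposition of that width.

Each bag holds 3 vertices, so the decomposition has width 2, which upper-bounds the treewidth. Conversely, {2, 3, 5} is a clique of size 3, and the vertices of any clique must share a bag in every tree decomposition; so some bag has ≥ 3 vertices and tw(G) ≥ 2. Hence tw(G) = 2 exactly.

Treewidth 2.
Bags: B1 = {2, 4, 5}  B2 = {1, 2, 4}  B3 = {2, 3, 5}
Tree: B1–B2, B1–B3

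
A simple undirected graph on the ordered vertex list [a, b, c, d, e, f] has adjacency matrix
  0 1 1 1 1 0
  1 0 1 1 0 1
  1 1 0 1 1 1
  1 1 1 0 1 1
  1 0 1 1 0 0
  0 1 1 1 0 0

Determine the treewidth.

3

A width-3 tree decomposition is:
Bags: B1 = {a, c, d, e}  B2 = {a, b, c, d}  B3 = {b, c, d, f}
Tree: B1–B2, B2–B3
Every bag has size at most 4, so the width is 4 − 1 = 3 and tw(G) ≤ 3. For the lower bound, the 4 vertices {b, c, d, f} are pairwise adjacent, and any tree decomposition puts a clique entirely inside one bag — forcing width ≥ 3. The upper and lower bounds meet at 3, so that is the treewidth.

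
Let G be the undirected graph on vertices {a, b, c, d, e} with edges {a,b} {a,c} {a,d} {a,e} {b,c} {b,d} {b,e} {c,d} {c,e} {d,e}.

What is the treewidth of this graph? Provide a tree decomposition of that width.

A single bag containing all 5 vertices is trivially a valid decomposition of width 4. For the lower bound, the 5 vertices {a, b, c, d, e} are pairwise adjacent, and any tree decomposition puts a clique entirely inside one bag — forcing width ≥ 4. Therefore the treewidth is 4.

Treewidth 4.
One optimal decomposition is:
Bags: B1 = {a, b, c, d, e}
Tree: (single bag)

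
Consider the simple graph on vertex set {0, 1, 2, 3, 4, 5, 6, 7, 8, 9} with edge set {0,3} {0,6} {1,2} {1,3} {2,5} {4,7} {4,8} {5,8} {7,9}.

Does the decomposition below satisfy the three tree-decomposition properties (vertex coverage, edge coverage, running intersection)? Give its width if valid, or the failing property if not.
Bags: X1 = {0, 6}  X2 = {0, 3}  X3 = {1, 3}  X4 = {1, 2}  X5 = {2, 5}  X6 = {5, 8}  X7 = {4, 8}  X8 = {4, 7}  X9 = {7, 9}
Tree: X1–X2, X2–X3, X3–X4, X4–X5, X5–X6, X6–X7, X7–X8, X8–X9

Yes; width 1.

Vertex coverage: the bags together contain {0, 1, 2, 3, 4, 5, 6, 7, 8, 9}, the full vertex set. Edge coverage: each edge of G has both endpoints in at least one bag. Running intersection: for every vertex, the bags containing it form a connected subtree. All three properties hold, so this is a valid tree decomposition of width max|bag| − 1 = 1, and hence tw(G) ≤ 1.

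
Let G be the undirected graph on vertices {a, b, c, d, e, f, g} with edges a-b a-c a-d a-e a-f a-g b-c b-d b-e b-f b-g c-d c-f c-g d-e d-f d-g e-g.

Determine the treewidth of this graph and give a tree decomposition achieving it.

Treewidth 4.
One optimal decomposition is:
Bags: B1 = {a, b, d, e, g}  B2 = {a, b, c, d, g}  B3 = {a, b, c, d, f}
Tree: B1–B2, B2–B3

Every bag has size at most 5, so the width is 5 − 1 = 4 and tw(G) ≤ 4. For the lower bound, the 5 vertices {a, b, d, e, g} are pairwise adjacent, and any tree decomposition puts a clique entirely inside one bag — forcing width ≥ 4. Hence tw(G) = 4 exactly.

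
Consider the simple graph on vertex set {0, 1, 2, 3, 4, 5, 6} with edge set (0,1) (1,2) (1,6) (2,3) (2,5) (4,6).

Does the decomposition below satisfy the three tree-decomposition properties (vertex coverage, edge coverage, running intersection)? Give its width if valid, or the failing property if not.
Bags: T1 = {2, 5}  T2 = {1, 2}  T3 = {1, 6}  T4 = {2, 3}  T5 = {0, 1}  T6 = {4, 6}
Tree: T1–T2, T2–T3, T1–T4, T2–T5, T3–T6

Yes; width 1.

Vertex coverage: the bags together contain {0, 1, 2, 3, 4, 5, 6}, the full vertex set. Edge coverage: each edge of G has both endpoints in at least one bag. Running intersection: for every vertex, the bags containing it form a connected subtree. All three properties hold, so this is a valid tree decomposition of width max|bag| − 1 = 1, and hence tw(G) ≤ 1.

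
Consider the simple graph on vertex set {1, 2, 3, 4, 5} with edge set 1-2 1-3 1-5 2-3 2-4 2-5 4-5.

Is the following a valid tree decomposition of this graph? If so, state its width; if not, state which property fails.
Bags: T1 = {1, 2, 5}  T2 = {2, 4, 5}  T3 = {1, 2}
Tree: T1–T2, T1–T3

No — vertex 3 appears in no bag.

A tree decomposition must satisfy three properties: every vertex lies in some bag; for every edge, both endpoints lie together in some bag; and for every vertex, the bags containing it form a connected subtree. Here vertex 3 appears in no bag, so the decomposition is invalid.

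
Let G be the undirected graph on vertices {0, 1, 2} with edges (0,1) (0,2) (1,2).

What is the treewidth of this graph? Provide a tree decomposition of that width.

With just one bag of size 3, the width is 3 − 1 = 2, so tw(G) ≤ 2. For the lower bound, the 3 vertices {0, 1, 2} are pairwise adjacent, and any tree decomposition puts a clique entirely inside one bag — forcing width ≥ 2. The upper and lower bounds meet at 2, so that is the treewidth.

Treewidth 2.
One such decomposition:
Bags: B1 = {0, 1, 2}
Tree: (single bag)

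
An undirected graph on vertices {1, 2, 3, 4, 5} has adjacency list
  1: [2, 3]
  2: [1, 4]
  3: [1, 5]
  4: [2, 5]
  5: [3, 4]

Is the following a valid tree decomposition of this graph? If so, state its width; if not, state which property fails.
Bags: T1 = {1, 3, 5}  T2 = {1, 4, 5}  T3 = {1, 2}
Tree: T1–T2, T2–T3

No — edge (4,2) lies in no bag.

A tree decomposition must satisfy three properties: every vertex lies in some bag; for every edge, both endpoints lie together in some bag; and for every vertex, the bags containing it form a connected subtree. Here edge (4,2) lies in no bag, so the decomposition is invalid.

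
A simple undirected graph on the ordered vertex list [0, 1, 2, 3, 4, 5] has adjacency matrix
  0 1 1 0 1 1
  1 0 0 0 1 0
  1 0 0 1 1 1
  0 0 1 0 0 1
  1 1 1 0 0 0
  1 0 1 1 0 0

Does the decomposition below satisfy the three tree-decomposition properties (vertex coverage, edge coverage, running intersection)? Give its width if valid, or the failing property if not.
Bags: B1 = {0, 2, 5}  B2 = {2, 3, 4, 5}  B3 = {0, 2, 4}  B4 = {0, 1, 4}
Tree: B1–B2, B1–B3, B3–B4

No — bags containing vertex 4 are not connected in the tree.

A tree decomposition must satisfy three properties: every vertex lies in some bag; for every edge, both endpoints lie together in some bag; and for every vertex, the bags containing it form a connected subtree. Here bags containing vertex 4 are not connected in the tree, so the decomposition is invalid.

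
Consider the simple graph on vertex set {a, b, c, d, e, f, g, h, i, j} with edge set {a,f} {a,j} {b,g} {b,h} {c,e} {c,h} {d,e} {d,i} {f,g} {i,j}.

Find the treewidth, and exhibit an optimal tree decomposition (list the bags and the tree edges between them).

Treewidth 2.
Bags: B1 = {d, i, j}  B2 = {d, e, j}  B3 = {c, e, j}  B4 = {c, h, j}  B5 = {b, h, j}  B6 = {b, g, j}  B7 = {f, g, j}  B8 = {a, f, j}
Tree: B1–B2, B2–B3, B3–B4, B4–B5, B5–B6, B6–B7, B7–B8

Every bag has size at most 3, so the width is 3 − 1 = 2 and tw(G) ≤ 2. Since j–i–d–e–c–h–b–g–f–a–j is a cycle in G, G is not acyclic. Forests are exactly the graphs of treewidth ≤ 1, so tw(G) ≥ 2. Hence tw(G) = 2 exactly.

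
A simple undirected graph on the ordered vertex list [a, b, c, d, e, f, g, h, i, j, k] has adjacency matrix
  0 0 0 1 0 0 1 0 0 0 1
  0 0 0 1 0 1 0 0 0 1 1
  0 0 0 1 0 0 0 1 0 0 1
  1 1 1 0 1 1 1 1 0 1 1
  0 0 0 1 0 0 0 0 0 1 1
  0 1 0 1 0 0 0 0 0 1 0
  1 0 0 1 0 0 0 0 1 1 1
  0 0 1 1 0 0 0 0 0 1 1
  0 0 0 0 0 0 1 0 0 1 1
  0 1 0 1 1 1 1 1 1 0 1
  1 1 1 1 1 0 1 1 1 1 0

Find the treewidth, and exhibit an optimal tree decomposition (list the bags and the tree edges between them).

The largest bag has 4 vertices, giving width 3; this decomposition certifies tw(G) ≤ 3. On the other hand G contains the 4-clique {b, d, f, j}. A clique must lie in a single bag of any decomposition, so no decomposition can have width below 3. Hence tw(G) = 3 exactly.

Treewidth 3.
One optimal decomposition is:
Bags: B1 = {d, g, j, k}  B2 = {g, i, j, k}  B3 = {d, e, j, k}  B4 = {d, h, j, k}  B5 = {c, d, h, k}  B6 = {b, d, j, k}  B7 = {a, d, g, k}  B8 = {b, d, f, j}
Tree: B1–B2, B1–B3, B3–B4, B4–B5, B4–B6, B1–B7, B6–B8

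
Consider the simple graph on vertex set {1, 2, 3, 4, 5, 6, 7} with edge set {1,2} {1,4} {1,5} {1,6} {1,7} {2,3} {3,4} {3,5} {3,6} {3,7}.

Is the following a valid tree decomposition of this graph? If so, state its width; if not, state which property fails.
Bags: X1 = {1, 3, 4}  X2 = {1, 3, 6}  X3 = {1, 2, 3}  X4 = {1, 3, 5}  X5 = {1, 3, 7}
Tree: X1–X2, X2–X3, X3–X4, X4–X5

Vertex coverage: the bags together contain {1, 2, 3, 4, 5, 6, 7}, the full vertex set. Edge coverage: each edge of G has both endpoints in at least one bag. Running intersection: for every vertex, the bags containing it form a connected subtree. All three properties hold, so this is a valid tree decomposition of width max|bag| − 1 = 2, and hence tw(G) ≤ 2.

Yes; width 2.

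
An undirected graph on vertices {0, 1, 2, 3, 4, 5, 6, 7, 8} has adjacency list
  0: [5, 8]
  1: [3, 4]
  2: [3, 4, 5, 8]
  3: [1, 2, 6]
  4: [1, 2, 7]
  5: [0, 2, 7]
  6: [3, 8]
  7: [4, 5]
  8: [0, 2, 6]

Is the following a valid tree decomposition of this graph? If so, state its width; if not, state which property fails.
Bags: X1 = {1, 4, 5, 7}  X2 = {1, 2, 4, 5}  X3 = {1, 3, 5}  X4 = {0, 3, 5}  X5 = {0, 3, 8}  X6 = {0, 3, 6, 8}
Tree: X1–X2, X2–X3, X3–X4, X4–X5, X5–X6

A tree decomposition must satisfy three properties: every vertex lies in some bag; for every edge, both endpoints lie together in some bag; and for every vertex, the bags containing it form a connected subtree. Here edge (2,3) lies in no bag, so the decomposition is invalid.

No — edge (2,3) lies in no bag.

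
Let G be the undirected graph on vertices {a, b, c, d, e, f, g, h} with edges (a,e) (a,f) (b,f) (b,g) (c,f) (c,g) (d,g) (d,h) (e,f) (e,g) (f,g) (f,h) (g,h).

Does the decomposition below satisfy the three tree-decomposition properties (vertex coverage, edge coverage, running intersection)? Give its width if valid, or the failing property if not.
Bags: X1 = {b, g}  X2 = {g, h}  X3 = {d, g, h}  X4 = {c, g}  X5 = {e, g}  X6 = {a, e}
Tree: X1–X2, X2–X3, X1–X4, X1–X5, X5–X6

A tree decomposition must satisfy three properties: every vertex lies in some bag; for every edge, both endpoints lie together in some bag; and for every vertex, the bags containing it form a connected subtree. Here vertex f appears in no bag, so the decomposition is invalid.

No — vertex f appears in no bag.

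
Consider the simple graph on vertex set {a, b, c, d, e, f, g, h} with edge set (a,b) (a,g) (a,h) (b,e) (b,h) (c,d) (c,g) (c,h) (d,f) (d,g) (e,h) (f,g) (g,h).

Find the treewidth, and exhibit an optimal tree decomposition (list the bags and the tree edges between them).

Each bag holds 3 vertices, so the decomposition has width 2, which upper-bounds the treewidth. On the other hand G contains the 3-clique {c, d, g}. A clique must lie in a single bag of any decomposition, so no decomposition can have width below 2. The upper and lower bounds meet at 2, so that is the treewidth.

Treewidth 2.
One optimal decomposition is:
Bags: B1 = {a, g, h}  B2 = {a, b, h}  B3 = {b, e, h}  B4 = {c, g, h}  B5 = {c, d, g}  B6 = {d, f, g}
Tree: B1–B2, B2–B3, B1–B4, B4–B5, B5–B6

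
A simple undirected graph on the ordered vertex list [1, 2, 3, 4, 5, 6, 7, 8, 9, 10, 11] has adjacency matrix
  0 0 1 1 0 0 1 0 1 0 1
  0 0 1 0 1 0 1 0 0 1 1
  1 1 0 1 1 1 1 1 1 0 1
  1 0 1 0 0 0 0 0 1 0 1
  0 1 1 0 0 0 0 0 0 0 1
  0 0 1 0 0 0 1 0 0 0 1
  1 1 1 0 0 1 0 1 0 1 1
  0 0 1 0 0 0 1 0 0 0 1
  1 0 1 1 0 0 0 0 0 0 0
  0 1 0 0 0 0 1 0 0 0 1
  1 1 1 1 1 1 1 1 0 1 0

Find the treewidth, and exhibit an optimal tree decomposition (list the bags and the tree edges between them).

The largest bag has 4 vertices, giving width 3; this decomposition certifies tw(G) ≤ 3. On the other hand G contains the 4-clique {2, 7, 10, 11}. A clique must lie in a single bag of any decomposition, so no decomposition can have width below 3. Therefore the treewidth is 3.

Treewidth 3.
One optimal decomposition is:
Bags: B1 = {1, 3, 4, 11}  B2 = {1, 3, 7, 11}  B3 = {3, 7, 8, 11}  B4 = {2, 3, 7, 11}  B5 = {3, 6, 7, 11}  B6 = {1, 3, 4, 9}  B7 = {2, 3, 5, 11}  B8 = {2, 7, 10, 11}
Tree: B1–B2, B2–B3, B3–B4, B2–B5, B1–B6, B4–B7, B4–B8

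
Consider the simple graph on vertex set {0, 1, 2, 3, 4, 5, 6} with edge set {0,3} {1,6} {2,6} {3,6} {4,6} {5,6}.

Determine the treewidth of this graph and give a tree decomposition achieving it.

Every bag has size at most 2, so the width is 2 − 1 = 1 and tw(G) ≤ 1. G has an edge, so its treewidth is at least 1. Combining the bounds, tw(G) = 1.

Treewidth 1.
Bags: B1 = {3, 6}  B2 = {4, 6}  B3 = {1, 6}  B4 = {2, 6}  B5 = {0, 3}  B6 = {5, 6}
Tree: B1–B2, B1–B3, B3–B4, B1–B5, B3–B6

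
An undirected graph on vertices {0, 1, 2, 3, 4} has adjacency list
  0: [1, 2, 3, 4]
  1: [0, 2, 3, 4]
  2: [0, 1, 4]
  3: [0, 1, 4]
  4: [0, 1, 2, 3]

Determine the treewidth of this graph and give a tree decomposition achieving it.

Treewidth 3.
Bags: B1 = {0, 1, 2, 4}  B2 = {0, 1, 3, 4}
Tree: B1–B2

Each bag holds 4 vertices, so the decomposition has width 3, which upper-bounds the treewidth. Conversely, {0, 1, 2, 4} is a clique of size 4, and the vertices of any clique must share a bag in every tree decomposition; so some bag has ≥ 4 vertices and tw(G) ≥ 3. Therefore the treewidth is 3.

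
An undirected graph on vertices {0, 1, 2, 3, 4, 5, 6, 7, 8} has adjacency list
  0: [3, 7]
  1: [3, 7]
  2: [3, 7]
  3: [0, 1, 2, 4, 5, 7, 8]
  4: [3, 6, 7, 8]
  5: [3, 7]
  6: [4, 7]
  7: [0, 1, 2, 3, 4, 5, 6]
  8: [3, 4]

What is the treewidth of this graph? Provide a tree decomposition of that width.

The largest bag has 3 vertices, giving width 2; this decomposition certifies tw(G) ≤ 2. For the lower bound, the 3 vertices {3, 4, 8} are pairwise adjacent, and any tree decomposition puts a clique entirely inside one bag — forcing width ≥ 2. The upper and lower bounds meet at 2, so that is the treewidth.

Treewidth 2.
One optimal decomposition is:
Bags: B1 = {2, 3, 7}  B2 = {3, 5, 7}  B3 = {3, 4, 7}  B4 = {3, 4, 8}  B5 = {1, 3, 7}  B6 = {4, 6, 7}  B7 = {0, 3, 7}
Tree: B1–B2, B1–B3, B3–B4, B3–B5, B3–B6, B2–B7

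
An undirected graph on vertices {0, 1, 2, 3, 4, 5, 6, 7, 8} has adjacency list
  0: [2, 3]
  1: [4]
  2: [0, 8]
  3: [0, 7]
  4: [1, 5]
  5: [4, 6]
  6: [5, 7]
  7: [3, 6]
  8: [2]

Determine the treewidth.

1

A width-1 tree decomposition is:
Bags: B1 = {1, 4}  B2 = {4, 5}  B3 = {5, 6}  B4 = {6, 7}  B5 = {3, 7}  B6 = {0, 3}  B7 = {0, 2}  B8 = {2, 8}
Tree: B1–B2, B2–B3, B3–B4, B4–B5, B5–B6, B6–B7, B7–B8
Each bag holds 2 vertices, so the decomposition has width 1, which upper-bounds the treewidth. G has an edge, so its treewidth is at least 1. Hence tw(G) = 1 exactly.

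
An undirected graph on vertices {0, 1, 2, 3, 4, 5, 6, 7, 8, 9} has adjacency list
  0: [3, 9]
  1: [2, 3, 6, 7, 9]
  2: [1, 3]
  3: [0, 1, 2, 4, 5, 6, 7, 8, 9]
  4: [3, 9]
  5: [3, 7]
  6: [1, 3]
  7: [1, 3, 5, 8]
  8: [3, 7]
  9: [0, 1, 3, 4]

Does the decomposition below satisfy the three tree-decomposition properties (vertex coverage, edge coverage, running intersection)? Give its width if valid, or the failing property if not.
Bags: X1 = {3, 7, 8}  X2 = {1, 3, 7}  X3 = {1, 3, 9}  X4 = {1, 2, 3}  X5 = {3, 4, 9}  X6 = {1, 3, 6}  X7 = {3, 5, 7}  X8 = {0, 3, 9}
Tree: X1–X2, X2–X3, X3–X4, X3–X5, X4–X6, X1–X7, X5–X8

Yes; width 2.

Vertex coverage: the bags together contain {0, 1, 2, 3, 4, 5, 6, 7, 8, 9}, the full vertex set. Edge coverage: each edge of G has both endpoints in at least one bag. Running intersection: for every vertex, the bags containing it form a connected subtree. All three properties hold, so this is a valid tree decomposition of width max|bag| − 1 = 2, and hence tw(G) ≤ 2.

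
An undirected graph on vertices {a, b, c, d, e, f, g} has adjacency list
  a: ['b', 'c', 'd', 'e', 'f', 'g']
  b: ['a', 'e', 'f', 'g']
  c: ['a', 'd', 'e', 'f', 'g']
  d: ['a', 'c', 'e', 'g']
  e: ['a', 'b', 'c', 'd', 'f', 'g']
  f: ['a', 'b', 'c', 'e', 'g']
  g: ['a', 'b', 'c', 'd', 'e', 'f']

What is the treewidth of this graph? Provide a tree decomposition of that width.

The largest bag has 5 vertices, giving width 4; this decomposition certifies tw(G) ≤ 4. For the lower bound, the 5 vertices {a, c, d, e, g} are pairwise adjacent, and any tree decomposition puts a clique entirely inside one bag — forcing width ≥ 4. Therefore the treewidth is 4.

Treewidth 4.
One such decomposition:
Bags: B1 = {a, b, e, f, g}  B2 = {a, c, e, f, g}  B3 = {a, c, d, e, g}
Tree: B1–B2, B2–B3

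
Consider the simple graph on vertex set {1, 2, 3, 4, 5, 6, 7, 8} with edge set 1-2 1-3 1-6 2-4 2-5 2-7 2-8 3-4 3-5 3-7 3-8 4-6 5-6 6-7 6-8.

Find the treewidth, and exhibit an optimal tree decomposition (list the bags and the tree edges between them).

The largest bag has 4 vertices, giving width 3; this decomposition certifies tw(G) ≤ 3. For the lower bound: the 4 vertex sets {5,6}, {3,7}, {2}, {4} are disjoint, each induces a connected subgraph, and every pair is joined by at least one edge of G. Contracting each set to a single vertex therefore yields K_{4} as a minor, and since treewidth is minor-monotone, tw(G) ≥ tw(K_{4}) = 3. Hence tw(G) = 3 exactly.

Treewidth 3.
One such decomposition:
Bags: B1 = {2, 3, 5, 6}  B2 = {2, 3, 6, 7}  B3 = {2, 3, 4, 6}  B4 = {1, 2, 3, 6}  B5 = {2, 3, 6, 8}
Tree: B1–B2, B2–B3, B3–B4, B4–B5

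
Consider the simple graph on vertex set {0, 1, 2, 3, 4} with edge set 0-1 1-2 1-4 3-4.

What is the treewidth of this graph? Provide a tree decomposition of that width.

Each bag holds 2 vertices, so the decomposition has width 1, which upper-bounds the treewidth. Any graph with an edge has treewidth ≥ 1, and G has the edge 1–4. Combining the bounds, tw(G) = 1.

Treewidth 1.
Bags: B1 = {1, 4}  B2 = {3, 4}  B3 = {0, 1}  B4 = {1, 2}
Tree: B1–B2, B1–B3, B3–B4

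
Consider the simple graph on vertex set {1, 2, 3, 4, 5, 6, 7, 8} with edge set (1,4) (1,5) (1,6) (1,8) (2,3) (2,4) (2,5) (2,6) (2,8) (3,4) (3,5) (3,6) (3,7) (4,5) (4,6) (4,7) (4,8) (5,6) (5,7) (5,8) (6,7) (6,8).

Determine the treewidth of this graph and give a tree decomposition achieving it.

The largest bag has 5 vertices, giving width 4; this decomposition certifies tw(G) ≤ 4. Conversely, {1, 4, 5, 6, 8} is a clique of size 5, and the vertices of any clique must share a bag in every tree decomposition; so some bag has ≥ 5 vertices and tw(G) ≥ 4. The upper and lower bounds meet at 4, so that is the treewidth.

Treewidth 4.
One optimal decomposition is:
Bags: B1 = {3, 4, 5, 6, 7}  B2 = {2, 3, 4, 5, 6}  B3 = {2, 4, 5, 6, 8}  B4 = {1, 4, 5, 6, 8}
Tree: B1–B2, B2–B3, B3–B4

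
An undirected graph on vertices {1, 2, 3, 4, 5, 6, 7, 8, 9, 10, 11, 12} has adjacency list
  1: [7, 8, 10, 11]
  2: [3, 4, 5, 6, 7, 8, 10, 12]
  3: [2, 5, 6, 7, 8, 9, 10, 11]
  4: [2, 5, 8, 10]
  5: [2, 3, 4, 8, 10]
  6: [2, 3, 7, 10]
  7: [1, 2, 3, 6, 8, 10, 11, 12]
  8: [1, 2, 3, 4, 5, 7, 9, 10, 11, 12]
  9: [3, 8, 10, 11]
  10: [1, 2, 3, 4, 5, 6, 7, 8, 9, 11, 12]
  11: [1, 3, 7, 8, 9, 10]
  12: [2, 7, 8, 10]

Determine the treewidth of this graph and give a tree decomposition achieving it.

Treewidth 4.
Bags: B1 = {2, 3, 5, 8, 10}  B2 = {2, 3, 7, 8, 10}  B3 = {2, 4, 5, 8, 10}  B4 = {3, 7, 8, 10, 11}  B5 = {3, 8, 9, 10, 11}  B6 = {2, 7, 8, 10, 12}  B7 = {2, 3, 6, 7, 10}  B8 = {1, 7, 8, 10, 11}
Tree: B1–B2, B1–B3, B2–B4, B4–B5, B2–B6, B2–B7, B4–B8

Every bag has size at most 5, so the width is 5 − 1 = 4 and tw(G) ≤ 4. On the other hand G contains the 5-clique {1, 7, 8, 10, 11}. A clique must lie in a single bag of any decomposition, so no decomposition can have width below 4. Therefore the treewidth is 4.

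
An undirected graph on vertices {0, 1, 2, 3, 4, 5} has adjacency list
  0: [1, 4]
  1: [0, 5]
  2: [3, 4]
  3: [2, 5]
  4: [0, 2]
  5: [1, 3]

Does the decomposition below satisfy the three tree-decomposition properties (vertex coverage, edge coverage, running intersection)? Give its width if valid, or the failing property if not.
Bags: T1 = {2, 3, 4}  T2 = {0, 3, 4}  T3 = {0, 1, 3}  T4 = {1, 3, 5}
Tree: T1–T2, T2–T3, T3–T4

Checking the three conditions: (i) the bags cover all of {0, 1, 2, 3, 4, 5}; (ii) for each edge, some bag contains both endpoints; (iii) the bags containing any fixed vertex form a subtree. All hold, so the decomposition is valid with width 3 − 1 = 2.

Yes; width 2.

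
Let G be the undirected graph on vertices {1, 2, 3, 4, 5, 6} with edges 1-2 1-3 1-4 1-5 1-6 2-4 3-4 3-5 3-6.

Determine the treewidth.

2

A width-2 tree decomposition is:
Bags: B1 = {1, 3, 5}  B2 = {1, 3, 4}  B3 = {1, 3, 6}  B4 = {1, 2, 4}
Tree: B1–B2, B1–B3, B2–B4
Each bag holds 3 vertices, so the decomposition has width 2, which upper-bounds the treewidth. Conversely, {1, 2, 4} is a clique of size 3, and the vertices of any clique must share a bag in every tree decomposition; so some bag has ≥ 3 vertices and tw(G) ≥ 2. Combining the bounds, tw(G) = 2.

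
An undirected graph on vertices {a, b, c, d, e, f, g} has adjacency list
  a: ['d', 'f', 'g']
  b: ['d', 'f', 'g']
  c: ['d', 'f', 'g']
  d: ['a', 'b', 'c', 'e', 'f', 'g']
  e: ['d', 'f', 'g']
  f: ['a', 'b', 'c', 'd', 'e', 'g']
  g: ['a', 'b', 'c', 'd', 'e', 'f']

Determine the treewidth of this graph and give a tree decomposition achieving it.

Each bag holds 4 vertices, so the decomposition has width 3, which upper-bounds the treewidth. On the other hand G contains the 4-clique {d, e, f, g}. A clique must lie in a single bag of any decomposition, so no decomposition can have width below 3. Therefore the treewidth is 3.

Treewidth 3.
Bags: B1 = {a, d, f, g}  B2 = {b, d, f, g}  B3 = {c, d, f, g}  B4 = {d, e, f, g}
Tree: B1–B2, B2–B3, B1–B4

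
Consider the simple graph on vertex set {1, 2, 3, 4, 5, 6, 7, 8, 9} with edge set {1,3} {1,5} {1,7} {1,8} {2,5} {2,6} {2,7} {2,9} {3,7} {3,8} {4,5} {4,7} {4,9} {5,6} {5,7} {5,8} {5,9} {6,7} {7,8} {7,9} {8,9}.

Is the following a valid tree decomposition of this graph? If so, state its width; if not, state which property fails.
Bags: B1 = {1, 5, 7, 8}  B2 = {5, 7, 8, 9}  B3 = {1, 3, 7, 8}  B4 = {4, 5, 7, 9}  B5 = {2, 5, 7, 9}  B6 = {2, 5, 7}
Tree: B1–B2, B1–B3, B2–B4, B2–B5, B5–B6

A tree decomposition must satisfy three properties: every vertex lies in some bag; for every edge, both endpoints lie together in some bag; and for every vertex, the bags containing it form a connected subtree. Here vertex 6 appears in no bag, so the decomposition is invalid.

No — vertex 6 appears in no bag.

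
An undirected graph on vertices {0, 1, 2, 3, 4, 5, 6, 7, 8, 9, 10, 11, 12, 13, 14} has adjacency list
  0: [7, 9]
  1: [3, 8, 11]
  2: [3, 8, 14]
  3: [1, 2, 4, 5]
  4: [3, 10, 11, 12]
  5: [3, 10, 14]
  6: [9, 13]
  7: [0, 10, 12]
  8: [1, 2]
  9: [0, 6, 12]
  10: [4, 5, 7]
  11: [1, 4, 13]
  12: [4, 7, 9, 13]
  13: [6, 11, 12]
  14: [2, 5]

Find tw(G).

3

A width-3 tree decomposition is:
Bags: B1 = {1, 2, 8, 14}  B2 = {1, 2, 3, 14}  B3 = {1, 3, 5, 14}  B4 = {1, 3, 5, 11}  B5 = {3, 4, 5, 11}  B6 = {4, 5, 10, 11}  B7 = {4, 10, 11, 13}  B8 = {4, 10, 12, 13}  B9 = {7, 10, 12, 13}  B10 = {6, 7, 12, 13}  B11 = {6, 7, 9, 12}  B12 = {0, 6, 7, 9}
Tree: B1–B2, B2–B3, B3–B4, B4–B5, B5–B6, B6–B7, B7–B8, B8–B9, B9–B10, B10–B11, B11–B12
The largest bag has 4 vertices, giving width 3; this decomposition certifies tw(G) ≤ 3. For the lower bound: the 4 vertex sets {2,8,14}, {1}, {3}, {4,5,10,11} are disjoint, each induces a connected subgraph, and every pair is joined by at least one edge of G. Contracting each set to a single vertex therefore yields K_{4} as a minor, and since treewidth is minor-monotone, tw(G) ≥ tw(K_{4}) = 3. The upper and lower bounds meet at 3, so that is the treewidth.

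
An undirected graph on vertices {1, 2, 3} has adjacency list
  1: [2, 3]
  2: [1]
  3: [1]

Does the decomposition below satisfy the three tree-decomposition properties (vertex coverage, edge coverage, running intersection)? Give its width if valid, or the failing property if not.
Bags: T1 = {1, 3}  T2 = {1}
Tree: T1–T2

No — vertex 2 appears in no bag.

A tree decomposition must satisfy three properties: every vertex lies in some bag; for every edge, both endpoints lie together in some bag; and for every vertex, the bags containing it form a connected subtree. Here vertex 2 appears in no bag, so the decomposition is invalid.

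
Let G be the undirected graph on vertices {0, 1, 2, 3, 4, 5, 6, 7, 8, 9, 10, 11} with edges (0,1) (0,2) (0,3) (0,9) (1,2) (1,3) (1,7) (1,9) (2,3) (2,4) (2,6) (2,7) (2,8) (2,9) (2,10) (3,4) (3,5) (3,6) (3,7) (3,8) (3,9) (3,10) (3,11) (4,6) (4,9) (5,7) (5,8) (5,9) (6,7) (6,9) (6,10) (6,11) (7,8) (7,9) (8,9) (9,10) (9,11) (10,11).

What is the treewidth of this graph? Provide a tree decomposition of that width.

Every bag has size at most 5, so the width is 5 − 1 = 4 and tw(G) ≤ 4. On the other hand G contains the 5-clique {0, 1, 2, 3, 9}. A clique must lie in a single bag of any decomposition, so no decomposition can have width below 4. Combining the bounds, tw(G) = 4.

Treewidth 4.
One such decomposition:
Bags: B1 = {2, 3, 7, 8, 9}  B2 = {2, 3, 6, 7, 9}  B3 = {2, 3, 4, 6, 9}  B4 = {1, 2, 3, 7, 9}  B5 = {2, 3, 6, 9, 10}  B6 = {3, 5, 7, 8, 9}  B7 = {3, 6, 9, 10, 11}  B8 = {0, 1, 2, 3, 9}
Tree: B1–B2, B2–B3, B2–B4, B2–B5, B1–B6, B5–B7, B4–B8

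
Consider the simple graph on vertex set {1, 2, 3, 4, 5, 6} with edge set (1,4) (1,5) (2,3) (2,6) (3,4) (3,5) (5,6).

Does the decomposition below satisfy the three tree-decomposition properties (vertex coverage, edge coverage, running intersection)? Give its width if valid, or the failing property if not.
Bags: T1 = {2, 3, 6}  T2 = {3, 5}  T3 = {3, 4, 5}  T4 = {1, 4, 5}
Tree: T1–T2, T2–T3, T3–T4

No — edge (6,5) lies in no bag.

A tree decomposition must satisfy three properties: every vertex lies in some bag; for every edge, both endpoints lie together in some bag; and for every vertex, the bags containing it form a connected subtree. Here edge (6,5) lies in no bag, so the decomposition is invalid.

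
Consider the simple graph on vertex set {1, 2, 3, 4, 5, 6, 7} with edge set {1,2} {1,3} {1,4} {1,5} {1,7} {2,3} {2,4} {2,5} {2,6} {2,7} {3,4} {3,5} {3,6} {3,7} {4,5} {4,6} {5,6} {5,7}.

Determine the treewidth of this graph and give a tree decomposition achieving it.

Every bag has size at most 5, so the width is 5 − 1 = 4 and tw(G) ≤ 4. On the other hand G contains the 5-clique {1, 2, 3, 4, 5}. A clique must lie in a single bag of any decomposition, so no decomposition can have width below 4. Hence tw(G) = 4 exactly.

Treewidth 4.
One such decomposition:
Bags: B1 = {1, 2, 3, 5, 7}  B2 = {1, 2, 3, 4, 5}  B3 = {2, 3, 4, 5, 6}
Tree: B1–B2, B2–B3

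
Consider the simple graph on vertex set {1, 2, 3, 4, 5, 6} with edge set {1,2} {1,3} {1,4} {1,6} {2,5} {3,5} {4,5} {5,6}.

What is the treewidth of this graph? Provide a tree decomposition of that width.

The largest bag has 3 vertices, giving width 2; this decomposition certifies tw(G) ≤ 2. Since 6–1–2–5–6 is a cycle in G, G is not acyclic. Forests are exactly the graphs of treewidth ≤ 1, so tw(G) ≥ 2. Therefore the treewidth is 2.

Treewidth 2.
One optimal decomposition is:
Bags: B1 = {1, 5, 6}  B2 = {1, 2, 5}  B3 = {1, 4, 5}  B4 = {1, 3, 5}
Tree: B1–B2, B2–B3, B3–B4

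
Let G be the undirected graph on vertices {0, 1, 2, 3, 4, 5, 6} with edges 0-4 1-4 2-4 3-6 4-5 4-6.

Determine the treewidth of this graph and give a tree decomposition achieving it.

The largest bag has 2 vertices, giving width 1; this decomposition certifies tw(G) ≤ 1. Any graph with an edge has treewidth ≥ 1, and G has the edge 6–4. Therefore the treewidth is 1.

Treewidth 1.
Bags: B1 = {4, 6}  B2 = {2, 4}  B3 = {4, 5}  B4 = {3, 6}  B5 = {1, 4}  B6 = {0, 4}
Tree: B1–B2, B2–B3, B1–B4, B3–B5, B2–B6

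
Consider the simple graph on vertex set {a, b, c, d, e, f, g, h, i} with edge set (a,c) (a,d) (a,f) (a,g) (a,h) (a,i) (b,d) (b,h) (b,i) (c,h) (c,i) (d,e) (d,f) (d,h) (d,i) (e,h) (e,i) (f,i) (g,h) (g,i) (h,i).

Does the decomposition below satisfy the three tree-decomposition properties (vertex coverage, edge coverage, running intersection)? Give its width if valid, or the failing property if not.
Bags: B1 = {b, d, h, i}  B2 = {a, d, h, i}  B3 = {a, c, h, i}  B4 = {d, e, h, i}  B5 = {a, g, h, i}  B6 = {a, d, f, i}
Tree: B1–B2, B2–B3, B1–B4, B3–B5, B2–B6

Every vertex of G appears in some bag (union = {a, b, c, d, e, f, g, h, i}); every edge is covered by a bag; and for each vertex v the set of bags containing v is connected in the bag tree. The decomposition is therefore valid. The largest bag has 4 vertices, so the width is 3.

Yes; width 3.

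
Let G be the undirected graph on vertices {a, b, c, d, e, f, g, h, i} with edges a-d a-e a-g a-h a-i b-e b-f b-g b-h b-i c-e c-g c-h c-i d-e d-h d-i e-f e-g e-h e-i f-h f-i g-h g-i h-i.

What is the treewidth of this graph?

A width-4 tree decomposition is:
Bags: B1 = {a, e, g, h, i}  B2 = {b, e, g, h, i}  B3 = {c, e, g, h, i}  B4 = {b, e, f, h, i}  B5 = {a, d, e, h, i}
Tree: B1–B2, B2–B3, B2–B4, B1–B5
Each bag holds 5 vertices, so the decomposition has width 4, which upper-bounds the treewidth. Conversely, {a, d, e, h, i} is a clique of size 5, and the vertices of any clique must share a bag in every tree decomposition; so some bag has ≥ 5 vertices and tw(G) ≥ 4. Therefore the treewidth is 4.

4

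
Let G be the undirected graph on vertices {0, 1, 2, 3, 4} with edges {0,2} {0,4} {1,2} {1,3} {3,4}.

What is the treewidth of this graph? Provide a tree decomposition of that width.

The largest bag has 3 vertices, giving width 2; this decomposition certifies tw(G) ≤ 2. For the lower bound, G contains the cycle 0–4–3–1–2–0, so G is not a forest; only forests have treewidth ≤ 1, hence tw(G) ≥ 2. Therefore the treewidth is 2.

Treewidth 2.
Bags: B1 = {0, 3, 4}  B2 = {0, 1, 3}  B3 = {0, 1, 2}
Tree: B1–B2, B2–B3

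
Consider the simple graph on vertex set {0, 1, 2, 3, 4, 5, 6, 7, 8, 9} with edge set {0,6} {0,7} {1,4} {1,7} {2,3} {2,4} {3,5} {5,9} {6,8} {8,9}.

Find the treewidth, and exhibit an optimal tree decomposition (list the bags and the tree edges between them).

The largest bag has 3 vertices, giving width 2; this decomposition certifies tw(G) ≤ 2. For the lower bound, G contains the cycle 1–7–0–6–8–9–5–3–2–4–1, so G is not a forest; only forests have treewidth ≤ 1, hence tw(G) ≥ 2. The upper and lower bounds meet at 2, so that is the treewidth.

Treewidth 2.
One such decomposition:
Bags: B1 = {0, 1, 7}  B2 = {0, 1, 6}  B3 = {1, 6, 8}  B4 = {1, 8, 9}  B5 = {1, 5, 9}  B6 = {1, 3, 5}  B7 = {1, 2, 3}  B8 = {1, 2, 4}
Tree: B1–B2, B2–B3, B3–B4, B4–B5, B5–B6, B6–B7, B7–B8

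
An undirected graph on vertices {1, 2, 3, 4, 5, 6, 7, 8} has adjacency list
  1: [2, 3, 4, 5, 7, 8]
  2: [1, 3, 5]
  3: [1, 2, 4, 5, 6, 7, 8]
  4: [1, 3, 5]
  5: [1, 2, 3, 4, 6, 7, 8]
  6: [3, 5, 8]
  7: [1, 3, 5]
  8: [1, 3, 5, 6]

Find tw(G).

A width-3 tree decomposition is:
Bags: B1 = {1, 2, 3, 5}  B2 = {1, 3, 5, 8}  B3 = {1, 3, 5, 7}  B4 = {3, 5, 6, 8}  B5 = {1, 3, 4, 5}
Tree: B1–B2, B1–B3, B2–B4, B1–B5
Each bag holds 4 vertices, so the decomposition has width 3, which upper-bounds the treewidth. Conversely, {1, 3, 5, 8} is a clique of size 4, and the vertices of any clique must share a bag in every tree decomposition; so some bag has ≥ 4 vertices and tw(G) ≥ 3. Hence tw(G) = 3 exactly.

3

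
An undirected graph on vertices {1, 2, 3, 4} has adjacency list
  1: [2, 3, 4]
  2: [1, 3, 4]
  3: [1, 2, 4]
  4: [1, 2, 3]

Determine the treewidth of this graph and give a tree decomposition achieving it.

Treewidth 3.
One such decomposition:
Bags: B1 = {1, 2, 3, 4}
Tree: (single bag)

A single bag containing all 4 vertices is trivially a valid decomposition of width 3. On the other hand G contains the 4-clique {1, 2, 3, 4}. A clique must lie in a single bag of any decomposition, so no decomposition can have width below 3. Therefore the treewidth is 3.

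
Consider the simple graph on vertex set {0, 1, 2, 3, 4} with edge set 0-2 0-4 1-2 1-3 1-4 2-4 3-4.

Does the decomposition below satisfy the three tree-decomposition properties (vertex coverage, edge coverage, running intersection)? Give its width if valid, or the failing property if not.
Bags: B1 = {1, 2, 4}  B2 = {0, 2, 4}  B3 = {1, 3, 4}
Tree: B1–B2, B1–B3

Yes; width 2.

Checking the three conditions: (i) the bags cover all of {0, 1, 2, 3, 4}; (ii) for each edge, some bag contains both endpoints; (iii) the bags containing any fixed vertex form a subtree. All hold, so the decomposition is valid with width 3 − 1 = 2.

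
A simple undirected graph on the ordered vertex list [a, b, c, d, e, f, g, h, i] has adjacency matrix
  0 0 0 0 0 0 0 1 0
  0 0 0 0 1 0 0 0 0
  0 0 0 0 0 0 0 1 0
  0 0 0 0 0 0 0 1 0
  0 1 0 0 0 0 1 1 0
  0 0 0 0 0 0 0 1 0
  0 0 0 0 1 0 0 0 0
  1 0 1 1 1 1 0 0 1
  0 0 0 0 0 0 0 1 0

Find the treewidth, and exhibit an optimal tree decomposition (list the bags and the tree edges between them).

Treewidth 1.
Bags: B1 = {c, h}  B2 = {e, h}  B3 = {b, e}  B4 = {d, h}  B5 = {f, h}  B6 = {e, g}  B7 = {h, i}  B8 = {a, h}
Tree: B1–B2, B2–B3, B2–B4, B4–B5, B3–B6, B4–B7, B2–B8

Every bag has size at most 2, so the width is 2 − 1 = 1 and tw(G) ≤ 1. Any graph with an edge has treewidth ≥ 1, and G has the edge h–c. Combining the bounds, tw(G) = 1.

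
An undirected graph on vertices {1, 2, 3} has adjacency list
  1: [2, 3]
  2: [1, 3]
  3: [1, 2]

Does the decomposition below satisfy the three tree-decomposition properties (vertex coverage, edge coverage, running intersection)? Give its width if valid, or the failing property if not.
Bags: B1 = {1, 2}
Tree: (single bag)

A tree decomposition must satisfy three properties: every vertex lies in some bag; for every edge, both endpoints lie together in some bag; and for every vertex, the bags containing it form a connected subtree. Here vertex 3 appears in no bag, so the decomposition is invalid.

No — vertex 3 appears in no bag.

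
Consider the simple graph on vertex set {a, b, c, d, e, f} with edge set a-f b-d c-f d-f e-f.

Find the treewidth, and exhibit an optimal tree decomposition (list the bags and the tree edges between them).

Every bag has size at most 2, so the width is 2 − 1 = 1 and tw(G) ≤ 1. Since G has at least one edge (e.g. f–d), it is not an edgeless graph, so tw(G) ≥ 1. Combining the bounds, tw(G) = 1.

Treewidth 1.
One such decomposition:
Bags: B1 = {d, f}  B2 = {b, d}  B3 = {c, f}  B4 = {e, f}  B5 = {a, f}
Tree: B1–B2, B1–B3, B1–B4, B4–B5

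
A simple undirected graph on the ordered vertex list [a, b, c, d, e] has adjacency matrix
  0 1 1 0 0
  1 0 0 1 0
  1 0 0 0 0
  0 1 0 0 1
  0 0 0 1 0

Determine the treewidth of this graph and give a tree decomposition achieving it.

Treewidth 1.
One such decomposition:
Bags: B1 = {d, e}  B2 = {b, d}  B3 = {a, b}  B4 = {a, c}
Tree: B1–B2, B2–B3, B3–B4

Each bag holds 2 vertices, so the decomposition has width 1, which upper-bounds the treewidth. G has an edge, so its treewidth is at least 1. Combining the bounds, tw(G) = 1.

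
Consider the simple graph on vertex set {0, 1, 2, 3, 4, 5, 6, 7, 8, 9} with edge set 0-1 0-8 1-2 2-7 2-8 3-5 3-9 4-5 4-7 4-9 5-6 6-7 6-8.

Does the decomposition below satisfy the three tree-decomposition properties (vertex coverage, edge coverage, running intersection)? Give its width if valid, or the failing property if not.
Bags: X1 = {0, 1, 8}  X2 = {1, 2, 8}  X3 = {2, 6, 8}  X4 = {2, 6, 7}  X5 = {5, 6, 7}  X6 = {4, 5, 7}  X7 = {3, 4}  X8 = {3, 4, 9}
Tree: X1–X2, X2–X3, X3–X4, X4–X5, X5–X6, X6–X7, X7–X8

A tree decomposition must satisfy three properties: every vertex lies in some bag; for every edge, both endpoints lie together in some bag; and for every vertex, the bags containing it form a connected subtree. Here edge (5,3) lies in no bag, so the decomposition is invalid.

No — edge (5,3) lies in no bag.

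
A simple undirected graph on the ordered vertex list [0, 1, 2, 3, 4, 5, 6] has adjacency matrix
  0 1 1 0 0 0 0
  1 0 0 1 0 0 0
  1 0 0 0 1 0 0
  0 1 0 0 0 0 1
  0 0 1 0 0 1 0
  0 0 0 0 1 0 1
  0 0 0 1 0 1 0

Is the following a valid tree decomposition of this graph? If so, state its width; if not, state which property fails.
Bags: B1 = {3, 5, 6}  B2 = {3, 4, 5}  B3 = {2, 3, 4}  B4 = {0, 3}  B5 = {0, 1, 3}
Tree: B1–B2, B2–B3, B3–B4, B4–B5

A tree decomposition must satisfy three properties: every vertex lies in some bag; for every edge, both endpoints lie together in some bag; and for every vertex, the bags containing it form a connected subtree. Here edge (2,0) lies in no bag, so the decomposition is invalid.

No — edge (2,0) lies in no bag.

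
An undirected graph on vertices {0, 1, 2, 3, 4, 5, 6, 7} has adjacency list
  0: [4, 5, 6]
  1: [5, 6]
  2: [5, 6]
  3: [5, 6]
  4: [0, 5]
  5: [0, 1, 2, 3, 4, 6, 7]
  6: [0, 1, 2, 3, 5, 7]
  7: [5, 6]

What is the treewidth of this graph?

A width-2 tree decomposition is:
Bags: B1 = {1, 5, 6}  B2 = {0, 5, 6}  B3 = {5, 6, 7}  B4 = {3, 5, 6}  B5 = {2, 5, 6}  B6 = {0, 4, 5}
Tree: B1–B2, B1–B3, B3–B4, B2–B5, B2–B6
Each bag holds 3 vertices, so the decomposition has width 2, which upper-bounds the treewidth. For the lower bound, the 3 vertices {0, 4, 5} are pairwise adjacent, and any tree decomposition puts a clique entirely inside one bag — forcing width ≥ 2. Hence tw(G) = 2 exactly.

2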